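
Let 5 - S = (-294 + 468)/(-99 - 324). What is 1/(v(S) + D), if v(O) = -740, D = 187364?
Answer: 1/186624 ≈ 5.3584e-6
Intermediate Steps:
S = 763/141 (S = 5 - (-294 + 468)/(-99 - 324) = 5 - 174/(-423) = 5 - 174*(-1)/423 = 5 - 1*(-58/141) = 5 + 58/141 = 763/141 ≈ 5.4113)
1/(v(S) + D) = 1/(-740 + 187364) = 1/186624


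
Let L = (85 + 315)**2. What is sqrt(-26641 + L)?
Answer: sqrt(133359) ≈ 365.18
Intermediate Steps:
L = 160000 (L = 400**2 = 160000)
sqrt(-26641 + L) = sqrt(-26641 + 160000) = sqrt(133359)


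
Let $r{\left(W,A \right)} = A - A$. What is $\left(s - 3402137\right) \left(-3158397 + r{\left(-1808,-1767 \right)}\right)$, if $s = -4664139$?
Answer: $25476501919572$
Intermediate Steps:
$r{\left(W,A \right)} = 0$
$\left(s - 3402137\right) \left(-3158397 + r{\left(-1808,-1767 \right)}\right) = \left(-4664139 - 3402137\right) \left(-3158397 + 0\right) = \left(-8066276\right) \left(-3158397\right) = 25476501919572$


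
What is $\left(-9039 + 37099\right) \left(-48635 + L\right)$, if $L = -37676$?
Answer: $-2421886660$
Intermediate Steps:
$\left(-9039 + 37099\right) \left(-48635 + L\right) = \left(-9039 + 37099\right) \left(-48635 - 37676\right) = 28060 \left(-86311\right) = -2421886660$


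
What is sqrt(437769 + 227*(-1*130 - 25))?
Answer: 14*sqrt(2054) ≈ 634.50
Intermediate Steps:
sqrt(437769 + 227*(-1*130 - 25)) = sqrt(437769 + 227*(-130 - 25)) = sqrt(437769 + 227*(-155)) = sqrt(437769 - 35185) = sqrt(402584) = 14*sqrt(2054)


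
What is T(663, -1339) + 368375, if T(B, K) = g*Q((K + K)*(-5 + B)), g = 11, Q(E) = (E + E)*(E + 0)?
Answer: 68311782178647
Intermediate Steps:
Q(E) = 2*E**2 (Q(E) = (2*E)*E = 2*E**2)
T(B, K) = 88*K**2*(-5 + B)**2 (T(B, K) = 11*(2*((K + K)*(-5 + B))**2) = 11*(2*((2*K)*(-5 + B))**2) = 11*(2*(2*K*(-5 + B))**2) = 11*(2*(4*K**2*(-5 + B)**2)) = 11*(8*K**2*(-5 + B)**2) = 88*K**2*(-5 + B)**2)
T(663, -1339) + 368375 = 88*(-1339)**2*(-5 + 663)**2 + 368375 = 88*1792921*658**2 + 368375 = 88*1792921*432964 + 368375 = 68311781810272 + 368375 = 68311782178647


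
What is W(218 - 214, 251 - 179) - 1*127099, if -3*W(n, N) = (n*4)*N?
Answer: -127483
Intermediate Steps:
W(n, N) = -4*N*n/3 (W(n, N) = -n*4*N/3 = -4*n*N/3 = -4*N*n/3)
W(218 - 214, 251 - 179) - 1*127099 = -4*(251 - 179)*(218 - 214)/3 - 1*127099 = -4/3*72*4 - 127099 = -384 - 127099 = -127483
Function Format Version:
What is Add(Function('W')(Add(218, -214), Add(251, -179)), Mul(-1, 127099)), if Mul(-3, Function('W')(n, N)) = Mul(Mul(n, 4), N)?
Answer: -127483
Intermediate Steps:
Function('W')(n, N) = Mul(Rational(-4, 3), N, n) (Function('W')(n, N) = Mul(Rational(-1, 3), Mul(Mul(n, 4), N)) = Mul(Rational(-1, 3), Mul(Mul(4, n), N)) = Mul(Rational(-1, 3), Mul(4, N, n)) = Mul(Rational(-4, 3), N, n))
Add(Function('W')(Add(218, -214), Add(251, -179)), Mul(-1, 127099)) = Add(Mul(Rational(-4, 3), Add(251, -179), Add(218, -214)), Mul(-1, 127099)) = Add(Mul(Rational(-4, 3), 72, 4), -127099) = Add(-384, -127099) = -127483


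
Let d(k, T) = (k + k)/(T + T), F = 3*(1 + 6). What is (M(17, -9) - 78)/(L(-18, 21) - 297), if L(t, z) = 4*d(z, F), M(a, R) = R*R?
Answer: -3/293 ≈ -0.010239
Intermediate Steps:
F = 21 (F = 3*7 = 21)
d(k, T) = k/T (d(k, T) = (2*k)/((2*T)) = (2*k)*(1/(2*T)) = k/T)
M(a, R) = R²
L(t, z) = 4*z/21 (L(t, z) = 4*(z/21) = 4*z/21)
(M(17, -9) - 78)/(L(-18, 21) - 297) = ((-9)² - 78)/((4/21)*21 - 297) = (81 - 78)/(4 - 297) = 3/(-293) = 3*(-1/293) = -3/293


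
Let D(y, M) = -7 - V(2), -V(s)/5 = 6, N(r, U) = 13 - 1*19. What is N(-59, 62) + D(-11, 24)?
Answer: 17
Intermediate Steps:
N(r, U) = -6 (N(r, U) = 13 - 19 = -6)
V(s) = -30 (V(s) = -5*6 = -30)
D(y, M) = 23 (D(y, M) = -7 - 1*(-30) = -7 + 30 = 23)
N(-59, 62) + D(-11, 24) = -6 + 23 = 17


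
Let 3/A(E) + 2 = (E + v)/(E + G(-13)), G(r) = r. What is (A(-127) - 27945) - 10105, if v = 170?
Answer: -12290570/323 ≈ -38051.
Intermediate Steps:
A(E) = 3/(-2 + (170 + E)/(-13 + E)) (A(E) = 3/(-2 + (E + 170)/(E - 13)) = 3/(-2 + (170 + E)/(-13 + E)))
(A(-127) - 27945) - 10105 = (3*(13 - 1*(-127))/(-196 - 127) - 27945) - 10105 = (3*(13 + 127)/(-323) - 27945) - 10105 = (3*(-1/323)*140 - 27945) - 10105 = (-420/323 - 27945) - 10105 = -9026655/323 - 10105 = -12290570/323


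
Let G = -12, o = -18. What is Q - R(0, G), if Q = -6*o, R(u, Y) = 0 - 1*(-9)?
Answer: 99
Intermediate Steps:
R(u, Y) = 9 (R(u, Y) = 0 + 9 = 9)
Q = 108 (Q = -6*(-18) = 108)
Q - R(0, G) = 108 - 1*9 = 108 - 9 = 99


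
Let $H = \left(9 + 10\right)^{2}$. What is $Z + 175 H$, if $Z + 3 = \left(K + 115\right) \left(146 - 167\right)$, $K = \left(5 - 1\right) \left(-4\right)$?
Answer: $61093$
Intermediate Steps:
$K = -16$ ($K = 4 \left(-4\right) = -16$)
$H = 361$ ($H = 19^{2} = 361$)
$Z = -2082$ ($Z = -3 + \left(-16 + 115\right) \left(146 - 167\right) = -3 + 99 \left(-21\right) = -3 - 2079 = -2082$)
$Z + 175 H = -2082 + 175 \cdot 361 = -2082 + 63175 = 61093$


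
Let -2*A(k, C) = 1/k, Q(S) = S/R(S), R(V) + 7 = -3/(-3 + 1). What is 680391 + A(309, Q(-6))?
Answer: 420481637/618 ≈ 6.8039e+5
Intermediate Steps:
R(V) = -11/2 (R(V) = -7 - 3/(-3 + 1) = -7 - 3/(-2) = -7 - 3*(-½) = -7 + 3/2 = -11/2)
Q(S) = -2*S/11 (Q(S) = S/(-11/2) = S*(-2/11) = -2*S/11)
A(k, C) = -1/(2*k)
680391 + A(309, Q(-6)) = 680391 - ½/309 = 680391 - ½*1/309 = 680391 - 1/618 = 420481637/618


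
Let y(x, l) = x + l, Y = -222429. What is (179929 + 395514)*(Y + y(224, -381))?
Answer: -128085555598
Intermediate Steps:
y(x, l) = l + x
(179929 + 395514)*(Y + y(224, -381)) = (179929 + 395514)*(-222429 + (-381 + 224)) = 575443*(-222429 - 157) = 575443*(-222586) = -128085555598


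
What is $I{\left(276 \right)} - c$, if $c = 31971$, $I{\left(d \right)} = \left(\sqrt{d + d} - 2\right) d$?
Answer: $-32523 + 552 \sqrt{138} \approx -26038.0$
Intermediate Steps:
$I{\left(d \right)} = d \left(-2 + \sqrt{2} \sqrt{d}\right)$ ($I{\left(d \right)} = \left(\sqrt{2 d} - 2\right) d = \left(\sqrt{2} \sqrt{d} - 2\right) d = \left(-2 + \sqrt{2} \sqrt{d}\right) d = d \left(-2 + \sqrt{2} \sqrt{d}\right)$)
$I{\left(276 \right)} - c = \left(\left(-2\right) 276 + \sqrt{2} \cdot 276^{\frac{3}{2}}\right) - 31971 = \left(-552 + \sqrt{2} \cdot 552 \sqrt{69}\right) - 31971 = \left(-552 + 552 \sqrt{138}\right) - 31971 = -32523 + 552 \sqrt{138}$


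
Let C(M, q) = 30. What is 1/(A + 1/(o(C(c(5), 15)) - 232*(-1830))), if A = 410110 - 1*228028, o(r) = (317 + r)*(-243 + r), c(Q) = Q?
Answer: 350649/63846871219 ≈ 5.4920e-6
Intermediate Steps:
o(r) = (-243 + r)*(317 + r)
A = 182082 (A = 410110 - 228028 = 182082)
1/(A + 1/(o(C(c(5), 15)) - 232*(-1830))) = 1/(182082 + 1/((-77031 + 30² + 74*30) - 232*(-1830))) = 1/(182082 + 1/((-77031 + 900 + 2220) + 424560)) = 1/(182082 + 1/(-73911 + 424560)) = 1/(182082 + 1/350649) = 1/(63846871219/350649) = 350649/63846871219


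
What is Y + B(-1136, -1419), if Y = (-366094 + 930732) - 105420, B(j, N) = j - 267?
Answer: 457815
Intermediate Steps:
B(j, N) = -267 + j
Y = 459218 (Y = 564638 - 105420 = 459218)
Y + B(-1136, -1419) = 459218 + (-267 - 1136) = 459218 - 1403 = 457815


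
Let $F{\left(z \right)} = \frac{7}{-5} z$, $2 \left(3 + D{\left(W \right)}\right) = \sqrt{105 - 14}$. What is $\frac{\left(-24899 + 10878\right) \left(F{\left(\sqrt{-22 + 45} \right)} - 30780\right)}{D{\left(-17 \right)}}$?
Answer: $\frac{1035759312}{11} + \frac{196294 \sqrt{2093}}{275} + \frac{1177764 \sqrt{23}}{275} + \frac{172626552 \sqrt{91}}{11} \approx 2.4392 \cdot 10^{8}$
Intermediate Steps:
$D{\left(W \right)} = -3 + \frac{\sqrt{91}}{2}$ ($D{\left(W \right)} = -3 + \frac{\sqrt{105 - 14}}{2} = -3 + \frac{\sqrt{91}}{2}$)
$F{\left(z \right)} = - \frac{7 z}{5}$ ($F{\left(z \right)} = 7 \left(- \frac{1}{5}\right) z = - \frac{7 z}{5}$)
$\frac{\left(-24899 + 10878\right) \left(F{\left(\sqrt{-22 + 45} \right)} - 30780\right)}{D{\left(-17 \right)}} = \frac{\left(-24899 + 10878\right) \left(- \frac{7 \sqrt{-22 + 45}}{5} - 30780\right)}{-3 + \frac{\sqrt{91}}{2}} = \frac{\left(-14021\right) \left(- \frac{7 \sqrt{23}}{5} - 30780\right)}{-3 + \frac{\sqrt{91}}{2}} = \frac{\left(-14021\right) \left(-30780 - \frac{7 \sqrt{23}}{5}\right)}{-3 + \frac{\sqrt{91}}{2}} = \frac{431566380 + \frac{98147 \sqrt{23}}{5}}{-3 + \frac{\sqrt{91}}{2}}$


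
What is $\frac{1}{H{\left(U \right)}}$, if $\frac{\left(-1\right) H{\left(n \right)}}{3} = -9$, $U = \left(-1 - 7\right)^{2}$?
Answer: $\frac{1}{27} \approx 0.037037$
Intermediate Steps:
$U = 64$ ($U = \left(-1 - 7\right)^{2} = \left(-8\right)^{2} = 64$)
$H{\left(n \right)} = 27$ ($H{\left(n \right)} = \left(-3\right) \left(-9\right) = 27$)
$\frac{1}{H{\left(U \right)}} = \frac{1}{27}$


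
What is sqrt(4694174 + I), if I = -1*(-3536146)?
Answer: 12*sqrt(57155) ≈ 2868.9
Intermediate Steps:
I = 3536146
sqrt(4694174 + I) = sqrt(4694174 + 3536146) = sqrt(8230320) = 12*sqrt(57155)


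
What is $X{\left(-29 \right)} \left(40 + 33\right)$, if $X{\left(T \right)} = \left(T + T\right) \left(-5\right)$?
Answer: $21170$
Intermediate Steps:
$X{\left(T \right)} = - 10 T$ ($X{\left(T \right)} = 2 T \left(-5\right) = - 10 T$)
$X{\left(-29 \right)} \left(40 + 33\right) = \left(-10\right) \left(-29\right) \left(40 + 33\right) = 290 \cdot 73 = 21170$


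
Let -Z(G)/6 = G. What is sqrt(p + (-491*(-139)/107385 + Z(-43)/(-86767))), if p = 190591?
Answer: sqrt(16546274951326981638181410)/9317474295 ≈ 436.57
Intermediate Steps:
Z(G) = -6*G
sqrt(p + (-491*(-139)/107385 + Z(-43)/(-86767))) = sqrt(190591 + (-491*(-139)/107385 - 6*(-43)/(-86767))) = sqrt(190591 + (68249*(1/107385) + 258*(-1/86767))) = sqrt(190591 + (68249/107385 - 258/86767)) = sqrt(190591 + 5894055653/9317474295) = sqrt(1775832637413998/9317474295) = sqrt(16546274951326981638181410)/9317474295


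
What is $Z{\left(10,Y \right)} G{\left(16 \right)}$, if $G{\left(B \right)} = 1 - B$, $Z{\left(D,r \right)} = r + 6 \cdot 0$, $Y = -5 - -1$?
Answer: $60$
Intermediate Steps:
$Y = -4$ ($Y = -5 + 1 = -4$)
$Z{\left(D,r \right)} = r$ ($Z{\left(D,r \right)} = r + 0 = r$)
$Z{\left(10,Y \right)} G{\left(16 \right)} = - 4 \left(1 - 16\right) = \left(-4\right) \left(-15\right) = 60$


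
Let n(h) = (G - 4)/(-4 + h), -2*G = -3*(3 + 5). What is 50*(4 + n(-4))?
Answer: 150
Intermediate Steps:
G = 12 (G = -(-3)*(3 + 5)/2 = -(-3)*8/2 = -½*(-24) = 12)
n(h) = 8/(-4 + h) (n(h) = (12 - 4)/(-4 + h) = 8/(-4 + h))
50*(4 + n(-4)) = 50*(4 + 8/(-4 - 4)) = 50*(4 + 8/(-8)) = 50*(4 + 8*(-⅛)) = 50*(4 - 1) = 50*3 = 150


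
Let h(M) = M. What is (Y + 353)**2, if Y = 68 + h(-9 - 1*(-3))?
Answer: 172225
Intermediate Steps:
Y = 62 (Y = 68 + (-9 - 1*(-3)) = 68 + (-9 + 3) = 68 - 6 = 62)
(Y + 353)**2 = (62 + 353)**2 = 415**2 = 172225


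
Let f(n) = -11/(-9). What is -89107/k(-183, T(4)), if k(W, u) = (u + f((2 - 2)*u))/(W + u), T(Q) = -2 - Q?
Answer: -151571007/43 ≈ -3.5249e+6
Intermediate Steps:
f(n) = 11/9 (f(n) = -11*(-⅑) = 11/9)
k(W, u) = (11/9 + u)/(W + u) (k(W, u) = (u + 11/9)/(W + u) = (11/9 + u)/(W + u))
-89107/k(-183, T(4)) = -89107*(-183 + (-2 - 1*4))/(11/9 + (-2 - 1*4)) = -89107*(-183 + (-2 - 4))/(11/9 + (-2 - 4)) = -89107*(-183 - 6)/(11/9 - 6) = -89107/(-43/9/(-189)) = -89107/((-1/189*(-43/9))) = -89107/43/1701 = -89107*1701/43 = -151571007/43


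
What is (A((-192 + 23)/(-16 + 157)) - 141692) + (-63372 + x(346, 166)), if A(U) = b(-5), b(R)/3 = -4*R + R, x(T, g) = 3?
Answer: -205016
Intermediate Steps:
b(R) = -9*R (b(R) = 3*(-4*R + R) = 3*(-3*R) = -9*R)
A(U) = 45 (A(U) = -9*(-5) = 45)
(A((-192 + 23)/(-16 + 157)) - 141692) + (-63372 + x(346, 166)) = (45 - 141692) + (-63372 + 3) = -141647 - 63369 = -205016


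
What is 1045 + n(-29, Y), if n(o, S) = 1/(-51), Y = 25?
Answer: 53294/51 ≈ 1045.0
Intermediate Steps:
n(o, S) = -1/51
1045 + n(-29, Y) = 1045 - 1/51 = 53294/51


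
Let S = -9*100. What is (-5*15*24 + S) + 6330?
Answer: 3630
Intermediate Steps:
S = -900
(-5*15*24 + S) + 6330 = (-5*15*24 - 900) + 6330 = (-75*24 - 900) + 6330 = (-1800 - 900) + 6330 = -2700 + 6330 = 3630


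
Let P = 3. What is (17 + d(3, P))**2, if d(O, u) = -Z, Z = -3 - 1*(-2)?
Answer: 324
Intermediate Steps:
Z = -1 (Z = -3 + 2 = -1)
d(O, u) = 1 (d(O, u) = -1*(-1) = 1)
(17 + d(3, P))**2 = (17 + 1)**2 = 18**2 = 324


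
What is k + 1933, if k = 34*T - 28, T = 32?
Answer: 2993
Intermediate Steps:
k = 1060 (k = 34*32 - 28 = 1088 - 28 = 1060)
k + 1933 = 1060 + 1933 = 2993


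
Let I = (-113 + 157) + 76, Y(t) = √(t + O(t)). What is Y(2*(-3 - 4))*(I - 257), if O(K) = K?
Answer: -274*I*√7 ≈ -724.94*I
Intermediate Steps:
Y(t) = √2*√t (Y(t) = √(t + t) = √(2*t) = √2*√t)
I = 120 (I = 44 + 76 = 120)
Y(2*(-3 - 4))*(I - 257) = (√2*√(2*(-3 - 4)))*(120 - 257) = (√2*√(2*(-7)))*(-137) = (√2*√(-14))*(-137) = (√2*(I*√14))*(-137) = (2*I*√7)*(-137) = -274*I*√7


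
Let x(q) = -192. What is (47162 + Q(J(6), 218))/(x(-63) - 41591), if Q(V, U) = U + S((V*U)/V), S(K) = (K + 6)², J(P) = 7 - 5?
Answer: -97556/41783 ≈ -2.3348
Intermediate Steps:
J(P) = 2
S(K) = (6 + K)²
Q(V, U) = U + (6 + U)² (Q(V, U) = U + (6 + (V*U)/V)² = U + (6 + (U*V)/V)² = U + (6 + U)²)
(47162 + Q(J(6), 218))/(x(-63) - 41591) = (47162 + (218 + (6 + 218)²))/(-192 - 41591) = (47162 + (218 + 224²))/(-41783) = (47162 + (218 + 50176))*(-1/41783) = (47162 + 50394)*(-1/41783) = 97556*(-1/41783) = -97556/41783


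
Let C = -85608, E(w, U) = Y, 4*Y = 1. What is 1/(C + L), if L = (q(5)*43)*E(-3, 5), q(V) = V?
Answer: -4/342217 ≈ -1.1688e-5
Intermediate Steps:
Y = 1/4 (Y = (1/4)*1 = 1/4 ≈ 0.25000)
E(w, U) = 1/4
L = 215/4 (L = (5*43)*(1/4) = 215*(1/4) = 215/4 ≈ 53.750)
1/(C + L) = 1/(-85608 + 215/4) = 1/(-342217/4) = -4/342217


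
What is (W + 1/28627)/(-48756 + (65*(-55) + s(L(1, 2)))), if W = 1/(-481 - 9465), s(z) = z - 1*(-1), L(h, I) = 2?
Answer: 18681/14899044902576 ≈ 1.2538e-9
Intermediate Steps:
s(z) = 1 + z (s(z) = z + 1 = 1 + z)
W = -1/9946 (W = 1/(-9946) = -1/9946 ≈ -0.00010054)
(W + 1/28627)/(-48756 + (65*(-55) + s(L(1, 2)))) = (-1/9946 + 1/28627)/(-48756 + (65*(-55) + (1 + 2))) = (-1/9946 + 1/28627)/(-48756 + (-3575 + 3)) = -18681/(284724142*(-48756 - 3572)) = -18681/284724142/(-52328) = -18681/284724142*(-1/52328) = 18681/14899044902576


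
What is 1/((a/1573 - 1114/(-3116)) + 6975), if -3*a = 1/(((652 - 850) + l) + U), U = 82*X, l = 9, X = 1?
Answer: 786685614/5487413406889 ≈ 0.00014336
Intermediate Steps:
U = 82 (U = 82*1 = 82)
a = 1/321 (a = -1/(3*(((652 - 850) + 9) + 82)) = -1/(3*((-198 + 9) + 82)) = -1/(3*(-189 + 82)) = -⅓/(-107) = -⅓*(-1/107) = 1/321 ≈ 0.0031153)
1/((a/1573 - 1114/(-3116)) + 6975) = 1/(((1/321)/1573 - 1114/(-3116)) + 6975) = 1/(((1/321)*(1/1573) - 1114*(-1/3116)) + 6975) = 1/((1/504933 + 557/1558) + 6975) = 1/(281249239/786685614 + 6975) = 1/(5487413406889/786685614) = 786685614/5487413406889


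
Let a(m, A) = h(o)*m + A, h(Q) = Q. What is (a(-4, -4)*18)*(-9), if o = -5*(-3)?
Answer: 10368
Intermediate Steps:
o = 15
a(m, A) = A + 15*m (a(m, A) = 15*m + A = A + 15*m)
(a(-4, -4)*18)*(-9) = ((-4 + 15*(-4))*18)*(-9) = ((-4 - 60)*18)*(-9) = -64*18*(-9) = -1152*(-9) = 10368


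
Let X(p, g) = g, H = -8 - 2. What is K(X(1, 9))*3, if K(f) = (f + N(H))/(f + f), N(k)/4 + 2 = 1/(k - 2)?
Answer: 1/9 ≈ 0.11111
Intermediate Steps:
H = -10
N(k) = -8 + 4/(-2 + k) (N(k) = -8 + 4/(k - 2) = -8 + 4/(-2 + k))
K(f) = (-25/3 + f)/(2*f) (K(f) = (f + 4*(5 - 2*(-10))/(-2 - 10))/(f + f) = (f + 4*(5 + 20)/(-12))/((2*f)) = (f + 4*(-1/12)*25)*(1/(2*f)) = (f - 25/3)*(1/(2*f)) = (-25/3 + f)*(1/(2*f)) = (-25/3 + f)/(2*f))
K(X(1, 9))*3 = ((1/6)*(-25 + 3*9)/9)*3 = ((1/6)*(1/9)*(-25 + 27))*3 = ((1/6)*(1/9)*2)*3 = (1/27)*3 = 1/9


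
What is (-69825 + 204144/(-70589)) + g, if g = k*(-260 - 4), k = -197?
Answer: -1257888357/70589 ≈ -17820.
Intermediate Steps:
g = 52008 (g = -197*(-260 - 4) = -197*(-264) = 52008)
(-69825 + 204144/(-70589)) + g = (-69825 + 204144/(-70589)) + 52008 = (-69825 + 204144*(-1/70589)) + 52008 = (-69825 - 204144/70589) + 52008 = -4929081069/70589 + 52008 = -1257888357/70589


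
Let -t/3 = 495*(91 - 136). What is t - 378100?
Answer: -311275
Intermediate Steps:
t = 66825 (t = -1485*(91 - 136) = -1485*(-45) = -3*(-22275) = 66825)
t - 378100 = 66825 - 378100 = -311275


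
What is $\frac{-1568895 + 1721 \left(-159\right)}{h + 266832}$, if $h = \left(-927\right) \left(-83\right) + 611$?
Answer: $- \frac{921267}{172192} \approx -5.3502$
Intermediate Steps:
$h = 77552$ ($h = 76941 + 611 = 77552$)
$\frac{-1568895 + 1721 \left(-159\right)}{h + 266832} = \frac{-1568895 + 1721 \left(-159\right)}{77552 + 266832} = \frac{-1568895 - 273639}{344384} = \left(-1842534\right) \frac{1}{344384} = - \frac{921267}{172192}$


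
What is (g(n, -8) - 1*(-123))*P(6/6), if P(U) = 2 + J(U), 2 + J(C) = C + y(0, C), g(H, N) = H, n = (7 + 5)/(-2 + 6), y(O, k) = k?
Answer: 252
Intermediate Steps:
n = 3 (n = 12/4 = 12*(1/4) = 3)
J(C) = -2 + 2*C (J(C) = -2 + (C + C) = -2 + 2*C)
P(U) = 2*U (P(U) = 2 + (-2 + 2*U) = 2*U)
(g(n, -8) - 1*(-123))*P(6/6) = (3 - 1*(-123))*(2*(6/6)) = (3 + 123)*(2*(6*(1/6))) = 126*(2*1) = 126*2 = 252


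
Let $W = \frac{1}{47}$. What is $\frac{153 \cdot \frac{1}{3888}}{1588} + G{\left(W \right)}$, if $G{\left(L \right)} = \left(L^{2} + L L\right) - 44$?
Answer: $- \frac{66676601551}{1515409344} \approx -43.999$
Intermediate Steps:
$W = \frac{1}{47} \approx 0.021277$
$G{\left(L \right)} = -44 + 2 L^{2}$ ($G{\left(L \right)} = \left(L^{2} + L^{2}\right) - 44 = 2 L^{2} - 44 = -44 + 2 L^{2}$)
$\frac{153 \cdot \frac{1}{3888}}{1588} + G{\left(W \right)} = \frac{153 \cdot \frac{1}{3888}}{1588} - \left(44 - \frac{2}{2209}\right) = 153 \cdot \frac{1}{3888} \cdot \frac{1}{1588} + \left(-44 + 2 \cdot \frac{1}{2209}\right) = \frac{17}{432} \cdot \frac{1}{1588} + \left(-44 + \frac{2}{2209}\right) = \frac{17}{686016} - \frac{97194}{2209} = - \frac{66676601551}{1515409344}$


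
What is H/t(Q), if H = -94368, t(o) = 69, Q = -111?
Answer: -31456/23 ≈ -1367.7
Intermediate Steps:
H/t(Q) = -94368/69 = -94368*1/69 = -31456/23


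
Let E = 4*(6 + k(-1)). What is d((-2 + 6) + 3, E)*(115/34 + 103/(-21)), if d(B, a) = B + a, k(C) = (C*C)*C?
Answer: -9783/238 ≈ -41.105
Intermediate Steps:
k(C) = C**3 (k(C) = C**2*C = C**3)
E = 20 (E = 4*(6 + (-1)**3) = 4*(6 - 1) = 4*5 = 20)
d((-2 + 6) + 3, E)*(115/34 + 103/(-21)) = (((-2 + 6) + 3) + 20)*(115/34 + 103/(-21)) = ((4 + 3) + 20)*(115*(1/34) + 103*(-1/21)) = (7 + 20)*(115/34 - 103/21) = 27*(-1087/714) = -9783/238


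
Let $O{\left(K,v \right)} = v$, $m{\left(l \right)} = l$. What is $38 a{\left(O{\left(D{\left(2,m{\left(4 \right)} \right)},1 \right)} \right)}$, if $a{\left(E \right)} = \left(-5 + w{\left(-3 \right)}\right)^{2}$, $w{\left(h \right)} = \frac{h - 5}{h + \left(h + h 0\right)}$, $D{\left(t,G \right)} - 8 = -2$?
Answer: $\frac{4598}{9} \approx 510.89$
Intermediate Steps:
$D{\left(t,G \right)} = 6$ ($D{\left(t,G \right)} = 8 - 2 = 6$)
$w{\left(h \right)} = \frac{-5 + h}{2 h}$ ($w{\left(h \right)} = \frac{-5 + h}{h + \left(h + 0\right)} = \frac{-5 + h}{h + h} = \frac{-5 + h}{2 h}$)
$a{\left(E \right)} = \frac{121}{9}$ ($a{\left(E \right)} = \left(-5 + \frac{-5 - 3}{2 \left(-3\right)}\right)^{2} = \left(-5 + \frac{1}{2} \left(- \frac{1}{3}\right) \left(-8\right)\right)^{2} = \left(-5 + \frac{4}{3}\right)^{2} = \left(- \frac{11}{3}\right)^{2} = \frac{121}{9}$)
$38 a{\left(O{\left(D{\left(2,m{\left(4 \right)} \right)},1 \right)} \right)} = 38 \cdot \frac{121}{9} = \frac{4598}{9}$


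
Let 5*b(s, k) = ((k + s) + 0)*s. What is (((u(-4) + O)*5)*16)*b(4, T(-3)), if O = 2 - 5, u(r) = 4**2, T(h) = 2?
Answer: 4992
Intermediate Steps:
u(r) = 16
b(s, k) = s*(k + s)/5 (b(s, k) = (((k + s) + 0)*s)/5 = ((k + s)*s)/5 = (s*(k + s))/5 = s*(k + s)/5)
O = -3
(((u(-4) + O)*5)*16)*b(4, T(-3)) = (((16 - 3)*5)*16)*((1/5)*4*(2 + 4)) = ((13*5)*16)*((1/5)*4*6) = (65*16)*(24/5) = 1040*(24/5) = 4992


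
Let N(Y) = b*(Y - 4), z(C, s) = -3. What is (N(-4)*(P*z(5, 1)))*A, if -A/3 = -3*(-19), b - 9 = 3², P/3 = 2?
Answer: -443232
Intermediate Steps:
P = 6 (P = 3*2 = 6)
b = 18 (b = 9 + 3² = 9 + 9 = 18)
N(Y) = -72 + 18*Y (N(Y) = 18*(Y - 4) = 18*(-4 + Y) = -72 + 18*Y)
A = -171 (A = -(-9)*(-19) = -3*57 = -171)
(N(-4)*(P*z(5, 1)))*A = ((-72 + 18*(-4))*(6*(-3)))*(-171) = ((-72 - 72)*(-18))*(-171) = -144*(-18)*(-171) = 2592*(-171) = -443232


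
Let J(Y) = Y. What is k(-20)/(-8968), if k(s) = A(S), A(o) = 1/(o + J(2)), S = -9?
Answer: 1/62776 ≈ 1.5930e-5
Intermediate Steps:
A(o) = 1/(2 + o) (A(o) = 1/(o + 2) = 1/(2 + o))
k(s) = -⅐ (k(s) = 1/(2 - 9) = 1/(-7) = -⅐)
k(-20)/(-8968) = -⅐/(-8968) = -⅐*(-1/8968) = 1/62776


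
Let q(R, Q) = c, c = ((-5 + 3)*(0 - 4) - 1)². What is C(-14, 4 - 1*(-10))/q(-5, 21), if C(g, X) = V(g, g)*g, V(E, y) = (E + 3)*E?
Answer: -44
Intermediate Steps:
V(E, y) = E*(3 + E) (V(E, y) = (3 + E)*E = E*(3 + E))
c = 49 (c = (-2*(-4) - 1)² = (8 - 1)² = 7² = 49)
C(g, X) = g²*(3 + g) (C(g, X) = (g*(3 + g))*g = g²*(3 + g))
q(R, Q) = 49
C(-14, 4 - 1*(-10))/q(-5, 21) = ((-14)²*(3 - 14))/49 = (196*(-11))*(1/49) = -2156*1/49 = -44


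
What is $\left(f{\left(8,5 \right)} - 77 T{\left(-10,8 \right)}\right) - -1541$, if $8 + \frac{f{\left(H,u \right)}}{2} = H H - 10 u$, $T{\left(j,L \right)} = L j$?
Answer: $7713$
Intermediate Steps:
$f{\left(H,u \right)} = -16 - 20 u + 2 H^{2}$ ($f{\left(H,u \right)} = -16 + 2 \left(H H - 10 u\right) = -16 + 2 \left(H^{2} - 10 u\right) = -16 + \left(- 20 u + 2 H^{2}\right) = -16 - 20 u + 2 H^{2}$)
$\left(f{\left(8,5 \right)} - 77 T{\left(-10,8 \right)}\right) - -1541 = \left(\left(-16 - 100 + 2 \cdot 8^{2}\right) - 77 \cdot 8 \left(-10\right)\right) - -1541 = \left(\left(-16 - 100 + 2 \cdot 64\right) - -6160\right) + 1541 = \left(\left(-16 - 100 + 128\right) + 6160\right) + 1541 = \left(12 + 6160\right) + 1541 = 6172 + 1541 = 7713$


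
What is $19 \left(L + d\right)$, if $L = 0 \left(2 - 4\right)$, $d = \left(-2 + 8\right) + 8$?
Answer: $266$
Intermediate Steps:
$d = 14$ ($d = 6 + 8 = 14$)
$L = 0$ ($L = 0 \left(2 - 4\right) = 0 \left(-2\right) = 0$)
$19 \left(L + d\right) = 19 \left(0 + 14\right) = 19 \cdot 14 = 266$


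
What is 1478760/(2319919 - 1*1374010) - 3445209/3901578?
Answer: 278960364811/410059749378 ≈ 0.68029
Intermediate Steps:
1478760/(2319919 - 1*1374010) - 3445209/3901578 = 1478760/(2319919 - 1374010) - 3445209*1/3901578 = 1478760/945909 - 1148403/1300526 = 1478760*(1/945909) - 1148403/1300526 = 492920/315303 - 1148403/1300526 = 278960364811/410059749378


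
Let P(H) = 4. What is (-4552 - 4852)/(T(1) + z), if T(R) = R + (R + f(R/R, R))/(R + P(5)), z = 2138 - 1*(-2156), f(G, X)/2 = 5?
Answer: -23510/10743 ≈ -2.1884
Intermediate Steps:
f(G, X) = 10 (f(G, X) = 2*5 = 10)
z = 4294 (z = 2138 + 2156 = 4294)
T(R) = R + (10 + R)/(4 + R) (T(R) = R + (R + 10)/(R + 4) = R + (10 + R)/(4 + R))
(-4552 - 4852)/(T(1) + z) = (-4552 - 4852)/((10 + 1² + 5*1)/(4 + 1) + 4294) = -9404/((10 + 1 + 5)/5 + 4294) = -9404/((⅕)*16 + 4294) = -9404/(16/5 + 4294) = -9404/21486/5 = -9404*5/21486 = -23510/10743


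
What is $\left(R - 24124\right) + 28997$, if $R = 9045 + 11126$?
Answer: $25044$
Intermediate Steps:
$R = 20171$
$\left(R - 24124\right) + 28997 = \left(20171 - 24124\right) + 28997 = -3953 + 28997 = 25044$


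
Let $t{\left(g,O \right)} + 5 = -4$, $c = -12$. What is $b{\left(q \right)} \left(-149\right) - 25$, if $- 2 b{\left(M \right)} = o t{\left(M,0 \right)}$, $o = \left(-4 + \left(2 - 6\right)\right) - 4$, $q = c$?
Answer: $8021$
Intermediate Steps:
$t{\left(g,O \right)} = -9$ ($t{\left(g,O \right)} = -5 - 4 = -9$)
$q = -12$
$o = -12$ ($o = \left(-4 + \left(2 - 6\right)\right) - 4 = \left(-4 - 4\right) - 4 = -8 - 4 = -12$)
$b{\left(M \right)} = -54$ ($b{\left(M \right)} = - \frac{\left(-12\right) \left(-9\right)}{2} = \left(- \frac{1}{2}\right) 108 = -54$)
$b{\left(q \right)} \left(-149\right) - 25 = \left(-54\right) \left(-149\right) - 25 = 8046 - 25 = 8021$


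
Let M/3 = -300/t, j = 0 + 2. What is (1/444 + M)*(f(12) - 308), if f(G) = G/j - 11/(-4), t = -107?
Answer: -159483093/63344 ≈ -2517.7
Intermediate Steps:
j = 2
f(G) = 11/4 + G/2 (f(G) = G/2 - 11/(-4) = G*(½) - 11*(-¼) = G/2 + 11/4 = 11/4 + G/2)
M = 900/107 (M = 3*(-300/(-107)) = 3*(-300*(-1/107)) = 3*(300/107) = 900/107 ≈ 8.4112)
(1/444 + M)*(f(12) - 308) = (1/444 + 900/107)*((11/4 + (½)*12) - 308) = (1/444 + 900/107)*((11/4 + 6) - 308) = 399707*(35/4 - 308)/47508 = (399707/47508)*(-1197/4) = -159483093/63344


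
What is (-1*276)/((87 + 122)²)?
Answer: -276/43681 ≈ -0.0063185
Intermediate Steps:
(-1*276)/((87 + 122)²) = -276/(209²) = -276/43681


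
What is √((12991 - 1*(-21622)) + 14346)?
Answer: √48959 ≈ 221.27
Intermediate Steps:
√((12991 - 1*(-21622)) + 14346) = √((12991 + 21622) + 14346) = √(34613 + 14346) = √48959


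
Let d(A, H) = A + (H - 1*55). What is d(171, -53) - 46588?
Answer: -46525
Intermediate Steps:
d(A, H) = -55 + A + H (d(A, H) = A + (H - 55) = A + (-55 + H) = -55 + A + H)
d(171, -53) - 46588 = (-55 + 171 - 53) - 46588 = 63 - 46588 = -46525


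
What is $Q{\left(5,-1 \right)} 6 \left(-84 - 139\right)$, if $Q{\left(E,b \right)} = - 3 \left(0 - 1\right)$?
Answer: $-4014$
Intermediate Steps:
$Q{\left(E,b \right)} = 3$ ($Q{\left(E,b \right)} = \left(-3\right) \left(-1\right) = 3$)
$Q{\left(5,-1 \right)} 6 \left(-84 - 139\right) = 3 \cdot 6 \left(-84 - 139\right) = 18 \left(-223\right) = -4014$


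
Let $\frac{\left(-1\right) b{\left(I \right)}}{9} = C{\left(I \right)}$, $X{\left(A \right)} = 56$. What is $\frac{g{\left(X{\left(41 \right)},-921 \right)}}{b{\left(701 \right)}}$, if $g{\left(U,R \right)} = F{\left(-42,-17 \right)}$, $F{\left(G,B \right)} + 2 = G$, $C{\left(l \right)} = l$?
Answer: $\frac{44}{6309} \approx 0.0069742$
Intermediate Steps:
$b{\left(I \right)} = - 9 I$
$F{\left(G,B \right)} = -2 + G$
$g{\left(U,R \right)} = -44$ ($g{\left(U,R \right)} = -2 - 42 = -44$)
$\frac{g{\left(X{\left(41 \right)},-921 \right)}}{b{\left(701 \right)}} = - \frac{44}{\left(-9\right) 701} = - \frac{44}{-6309} = \left(-44\right) \left(- \frac{1}{6309}\right) = \frac{44}{6309}$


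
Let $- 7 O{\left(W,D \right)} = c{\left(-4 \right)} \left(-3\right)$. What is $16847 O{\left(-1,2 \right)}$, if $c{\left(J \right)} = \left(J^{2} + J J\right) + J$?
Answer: $202164$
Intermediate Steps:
$c{\left(J \right)} = J + 2 J^{2}$ ($c{\left(J \right)} = \left(J^{2} + J^{2}\right) + J = 2 J^{2} + J = J + 2 J^{2}$)
$O{\left(W,D \right)} = 12$ ($O{\left(W,D \right)} = - \frac{- 4 \left(1 + 2 \left(-4\right)\right) \left(-3\right)}{7} = - \frac{- 4 \left(1 - 8\right) \left(-3\right)}{7} = - \frac{\left(-4\right) \left(-7\right) \left(-3\right)}{7} = - \frac{28 \left(-3\right)}{7} = \left(- \frac{1}{7}\right) \left(-84\right) = 12$)
$16847 O{\left(-1,2 \right)} = 16847 \cdot 12 = 202164$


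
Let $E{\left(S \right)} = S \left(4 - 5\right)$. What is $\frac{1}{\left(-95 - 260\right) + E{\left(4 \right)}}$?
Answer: $- \frac{1}{359} \approx -0.0027855$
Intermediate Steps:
$E{\left(S \right)} = - S$ ($E{\left(S \right)} = S \left(-1\right) = - S$)
$\frac{1}{\left(-95 - 260\right) + E{\left(4 \right)}} = \frac{1}{\left(-95 - 260\right) - 4} = \frac{1}{-355 - 4} = \frac{1}{-359} = - \frac{1}{359}$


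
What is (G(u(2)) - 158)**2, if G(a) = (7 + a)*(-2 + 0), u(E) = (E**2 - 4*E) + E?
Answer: 28224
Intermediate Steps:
u(E) = E**2 - 3*E
G(a) = -14 - 2*a (G(a) = (7 + a)*(-2) = -14 - 2*a)
(G(u(2)) - 158)**2 = ((-14 - 4*(-3 + 2)) - 158)**2 = ((-14 - 4*(-1)) - 158)**2 = ((-14 - 2*(-2)) - 158)**2 = ((-14 + 4) - 158)**2 = (-10 - 158)**2 = (-168)**2 = 28224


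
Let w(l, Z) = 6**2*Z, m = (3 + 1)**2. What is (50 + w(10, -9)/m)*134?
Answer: 7973/2 ≈ 3986.5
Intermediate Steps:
m = 16 (m = 4**2 = 16)
w(l, Z) = 36*Z
(50 + w(10, -9)/m)*134 = (50 + (36*(-9))/16)*134 = (50 - 324*1/16)*134 = (50 - 81/4)*134 = (119/4)*134 = 7973/2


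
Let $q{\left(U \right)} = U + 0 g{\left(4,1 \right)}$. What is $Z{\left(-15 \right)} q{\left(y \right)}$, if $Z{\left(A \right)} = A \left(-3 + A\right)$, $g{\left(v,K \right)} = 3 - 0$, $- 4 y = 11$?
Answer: $- \frac{1485}{2} \approx -742.5$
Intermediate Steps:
$y = - \frac{11}{4}$ ($y = \left(- \frac{1}{4}\right) 11 = - \frac{11}{4} \approx -2.75$)
$g{\left(v,K \right)} = 3$ ($g{\left(v,K \right)} = 3 + 0 = 3$)
$q{\left(U \right)} = U$ ($q{\left(U \right)} = U + 0 \cdot 3 = U + 0 = U$)
$Z{\left(-15 \right)} q{\left(y \right)} = - 15 \left(-3 - 15\right) \left(- \frac{11}{4}\right) = \left(-15\right) \left(-18\right) \left(- \frac{11}{4}\right) = 270 \left(- \frac{11}{4}\right) = - \frac{1485}{2}$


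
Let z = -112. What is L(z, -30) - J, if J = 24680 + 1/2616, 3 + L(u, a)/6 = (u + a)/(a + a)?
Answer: -322864109/13080 ≈ -24684.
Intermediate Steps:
L(u, a) = -18 + 3*(a + u)/a (L(u, a) = -18 + 6*((u + a)/(a + a)) = -18 + 6*((a + u)/((2*a))) = -18 + 6*((a + u)*(1/(2*a))) = -18 + 6*((a + u)/(2*a)) = -18 + 3*(a + u)/a)
J = 64562881/2616 (J = 24680 + 1/2616 = 64562881/2616 ≈ 24680.)
L(z, -30) - J = (-15 + 3*(-112)/(-30)) - 1*64562881/2616 = (-15 + 3*(-112)*(-1/30)) - 64562881/2616 = (-15 + 56/5) - 64562881/2616 = -19/5 - 64562881/2616 = -322864109/13080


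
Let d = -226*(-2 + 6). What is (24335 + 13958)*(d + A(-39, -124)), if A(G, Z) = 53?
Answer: -32587343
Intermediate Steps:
d = -904 (d = -226*4 = -904)
(24335 + 13958)*(d + A(-39, -124)) = (24335 + 13958)*(-904 + 53) = 38293*(-851) = -32587343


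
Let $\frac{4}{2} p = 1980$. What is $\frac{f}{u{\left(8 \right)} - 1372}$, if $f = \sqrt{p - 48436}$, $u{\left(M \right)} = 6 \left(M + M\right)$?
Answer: $- \frac{i \sqrt{47446}}{1276} \approx - 0.17071 i$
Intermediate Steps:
$p = 990$ ($p = \frac{1}{2} \cdot 1980 = 990$)
$u{\left(M \right)} = 12 M$ ($u{\left(M \right)} = 6 \cdot 2 M = 12 M$)
$f = i \sqrt{47446}$ ($f = \sqrt{990 - 48436} = \sqrt{-47446} = i \sqrt{47446} \approx 217.82 i$)
$\frac{f}{u{\left(8 \right)} - 1372} = \frac{i \sqrt{47446}}{12 \cdot 8 - 1372} = \frac{i \sqrt{47446}}{96 - 1372} = \frac{i \sqrt{47446}}{-1276} = i \sqrt{47446} \left(- \frac{1}{1276}\right) = - \frac{i \sqrt{47446}}{1276}$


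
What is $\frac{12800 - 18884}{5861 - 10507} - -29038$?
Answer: $\frac{67458316}{2323} \approx 29039.0$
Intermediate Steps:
$\frac{12800 - 18884}{5861 - 10507} - -29038 = - \frac{6084}{-4646} + 29038 = \left(-6084\right) \left(- \frac{1}{4646}\right) + 29038 = \frac{3042}{2323} + 29038 = \frac{67458316}{2323}$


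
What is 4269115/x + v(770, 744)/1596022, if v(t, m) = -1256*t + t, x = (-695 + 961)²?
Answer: 3372613199965/56464066316 ≈ 59.730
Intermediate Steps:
x = 70756 (x = 266² = 70756)
v(t, m) = -1255*t
4269115/x + v(770, 744)/1596022 = 4269115/70756 - 1255*770/1596022 = 4269115*(1/70756) - 966350*1/1596022 = 4269115/70756 - 483175/798011 = 3372613199965/56464066316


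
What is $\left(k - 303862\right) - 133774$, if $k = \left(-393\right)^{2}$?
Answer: $-283187$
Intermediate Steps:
$k = 154449$
$\left(k - 303862\right) - 133774 = \left(154449 - 303862\right) - 133774 = -149413 - 133774 = -283187$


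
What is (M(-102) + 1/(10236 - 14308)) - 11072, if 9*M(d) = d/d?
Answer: -405762593/36648 ≈ -11072.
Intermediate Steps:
M(d) = ⅑ (M(d) = (d/d)/9 = (⅑)*1 = ⅑)
(M(-102) + 1/(10236 - 14308)) - 11072 = (⅑ + 1/(10236 - 14308)) - 11072 = (⅑ + 1/(-4072)) - 11072 = (⅑ - 1/4072) - 11072 = 4063/36648 - 11072 = -405762593/36648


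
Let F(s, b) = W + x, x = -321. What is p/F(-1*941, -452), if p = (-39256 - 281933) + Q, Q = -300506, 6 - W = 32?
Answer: 621695/347 ≈ 1791.6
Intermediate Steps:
W = -26 (W = 6 - 1*32 = 6 - 32 = -26)
F(s, b) = -347 (F(s, b) = -26 - 321 = -347)
p = -621695 (p = (-39256 - 281933) - 300506 = -321189 - 300506 = -621695)
p/F(-1*941, -452) = -621695/(-347) = -621695*(-1/347) = 621695/347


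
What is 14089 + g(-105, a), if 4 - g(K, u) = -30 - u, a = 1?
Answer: 14124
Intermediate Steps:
g(K, u) = 34 + u (g(K, u) = 4 - (-30 - u) = 4 + (30 + u) = 34 + u)
14089 + g(-105, a) = 14089 + (34 + 1) = 14089 + 35 = 14124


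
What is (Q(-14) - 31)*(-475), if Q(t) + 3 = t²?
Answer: -76950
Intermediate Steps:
Q(t) = -3 + t²
(Q(-14) - 31)*(-475) = ((-3 + (-14)²) - 31)*(-475) = ((-3 + 196) - 31)*(-475) = (193 - 31)*(-475) = 162*(-475) = -76950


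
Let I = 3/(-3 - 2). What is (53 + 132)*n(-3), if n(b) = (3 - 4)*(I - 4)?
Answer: 851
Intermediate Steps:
I = -⅗ (I = 3/(-5) = 3*(-⅕) = -⅗ ≈ -0.60000)
n(b) = 23/5 (n(b) = (3 - 4)*(-⅗ - 4) = -1*(-23/5) = 23/5)
(53 + 132)*n(-3) = (53 + 132)*(23/5) = 185*(23/5) = 851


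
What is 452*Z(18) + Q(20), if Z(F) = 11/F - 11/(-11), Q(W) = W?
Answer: 6734/9 ≈ 748.22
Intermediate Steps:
Z(F) = 1 + 11/F (Z(F) = 11/F - 11*(-1/11) = 11/F + 1 = 1 + 11/F)
452*Z(18) + Q(20) = 452*((11 + 18)/18) + 20 = 452*((1/18)*29) + 20 = 452*(29/18) + 20 = 6554/9 + 20 = 6734/9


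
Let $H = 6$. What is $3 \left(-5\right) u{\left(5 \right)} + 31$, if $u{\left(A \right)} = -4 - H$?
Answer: $181$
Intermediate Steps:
$u{\left(A \right)} = -10$ ($u{\left(A \right)} = -4 - 6 = -10$)
$3 \left(-5\right) u{\left(5 \right)} + 31 = 3 \left(-5\right) \left(-10\right) + 31 = \left(-15\right) \left(-10\right) + 31 = 150 + 31 = 181$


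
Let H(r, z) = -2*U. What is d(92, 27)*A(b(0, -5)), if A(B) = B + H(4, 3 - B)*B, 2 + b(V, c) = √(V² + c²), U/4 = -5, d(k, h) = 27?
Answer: 3321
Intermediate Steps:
U = -20 (U = 4*(-5) = -20)
b(V, c) = -2 + √(V² + c²)
H(r, z) = 40 (H(r, z) = -2*(-20) = 40)
A(B) = 41*B (A(B) = B + 40*B = 41*B)
d(92, 27)*A(b(0, -5)) = 27*(41*(-2 + √(0² + (-5)²))) = 27*(41*(-2 + √(0 + 25))) = 27*(41*(-2 + √25)) = 27*(41*(-2 + 5)) = 27*(41*3) = 27*123 = 3321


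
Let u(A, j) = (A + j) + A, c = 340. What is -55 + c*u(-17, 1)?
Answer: -11275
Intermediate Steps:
u(A, j) = j + 2*A
-55 + c*u(-17, 1) = -55 + 340*(1 + 2*(-17)) = -55 + 340*(1 - 34) = -55 + 340*(-33) = -55 - 11220 = -11275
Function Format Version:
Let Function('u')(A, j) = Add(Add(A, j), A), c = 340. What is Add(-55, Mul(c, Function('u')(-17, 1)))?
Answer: -11275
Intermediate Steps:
Function('u')(A, j) = Add(j, Mul(2, A))
Add(-55, Mul(c, Function('u')(-17, 1))) = Add(-55, Mul(340, Add(1, Mul(2, -17)))) = Add(-55, Mul(340, Add(1, -34))) = Add(-55, Mul(340, -33)) = Add(-55, -11220) = -11275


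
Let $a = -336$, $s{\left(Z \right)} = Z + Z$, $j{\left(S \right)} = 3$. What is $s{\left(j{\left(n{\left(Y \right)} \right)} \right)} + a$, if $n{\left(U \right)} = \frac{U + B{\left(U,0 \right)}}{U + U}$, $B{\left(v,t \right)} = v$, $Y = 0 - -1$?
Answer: $-330$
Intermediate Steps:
$Y = 1$ ($Y = 0 + 1 = 1$)
$n{\left(U \right)} = 1$ ($n{\left(U \right)} = \frac{U + U}{U + U} = \frac{2 U}{2 U} = 2 U \frac{1}{2 U} = 1$)
$s{\left(Z \right)} = 2 Z$
$s{\left(j{\left(n{\left(Y \right)} \right)} \right)} + a = 2 \cdot 3 - 336 = 6 - 336 = -330$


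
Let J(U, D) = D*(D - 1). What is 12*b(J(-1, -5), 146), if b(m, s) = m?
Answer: 360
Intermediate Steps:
J(U, D) = D*(-1 + D)
12*b(J(-1, -5), 146) = 12*(-5*(-1 - 5)) = 12*(-5*(-6)) = 12*30 = 360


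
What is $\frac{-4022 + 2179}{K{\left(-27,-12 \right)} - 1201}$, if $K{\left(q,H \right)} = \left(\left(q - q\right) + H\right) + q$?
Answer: $\frac{1843}{1240} \approx 1.4863$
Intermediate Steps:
$K{\left(q,H \right)} = H + q$ ($K{\left(q,H \right)} = \left(0 + H\right) + q = H + q$)
$\frac{-4022 + 2179}{K{\left(-27,-12 \right)} - 1201} = \frac{-4022 + 2179}{\left(-12 - 27\right) - 1201} = - \frac{1843}{-39 - 1201} = - \frac{1843}{-1240} = \left(-1843\right) \left(- \frac{1}{1240}\right) = \frac{1843}{1240}$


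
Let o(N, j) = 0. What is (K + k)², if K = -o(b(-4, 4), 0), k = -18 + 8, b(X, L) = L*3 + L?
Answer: 100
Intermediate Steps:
b(X, L) = 4*L (b(X, L) = 3*L + L = 4*L)
k = -10
K = 0 (K = -1*0 = 0)
(K + k)² = (0 - 10)² = (-10)² = 100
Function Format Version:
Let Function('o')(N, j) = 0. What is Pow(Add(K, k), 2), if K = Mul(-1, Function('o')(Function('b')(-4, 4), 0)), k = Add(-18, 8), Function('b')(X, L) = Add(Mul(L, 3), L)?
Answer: 100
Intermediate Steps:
Function('b')(X, L) = Mul(4, L) (Function('b')(X, L) = Add(Mul(3, L), L) = Mul(4, L))
k = -10
K = 0 (K = Mul(-1, 0) = 0)
Pow(Add(K, k), 2) = Pow(Add(0, -10), 2) = Pow(-10, 2) = 100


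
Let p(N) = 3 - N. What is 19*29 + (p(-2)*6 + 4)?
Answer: 585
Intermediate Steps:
19*29 + (p(-2)*6 + 4) = 19*29 + ((3 - 1*(-2))*6 + 4) = 551 + ((3 + 2)*6 + 4) = 551 + (5*6 + 4) = 551 + (30 + 4) = 551 + 34 = 585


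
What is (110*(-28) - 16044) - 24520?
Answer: -43644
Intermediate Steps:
(110*(-28) - 16044) - 24520 = (-3080 - 16044) - 24520 = -19124 - 24520 = -43644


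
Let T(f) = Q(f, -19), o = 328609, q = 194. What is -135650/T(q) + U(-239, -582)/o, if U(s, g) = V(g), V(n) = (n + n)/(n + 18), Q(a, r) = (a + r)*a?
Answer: -41901196336/10486899017 ≈ -3.9956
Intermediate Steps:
Q(a, r) = a*(a + r)
T(f) = f*(-19 + f) (T(f) = f*(f - 19) = f*(-19 + f))
V(n) = 2*n/(18 + n) (V(n) = (2*n)/(18 + n) = 2*n/(18 + n))
U(s, g) = 2*g/(18 + g)
-135650/T(q) + U(-239, -582)/o = -135650*1/(194*(-19 + 194)) + (2*(-582)/(18 - 582))/328609 = -135650/(194*175) + (2*(-582)/(-564))*(1/328609) = -135650/33950 + (2*(-582)*(-1/564))*(1/328609) = -135650*1/33950 + (97/47)*(1/328609) = -2713/679 + 97/15444623 = -41901196336/10486899017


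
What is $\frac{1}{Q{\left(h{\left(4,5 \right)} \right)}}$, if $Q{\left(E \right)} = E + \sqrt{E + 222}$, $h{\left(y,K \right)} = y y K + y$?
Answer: $\frac{14}{1125} - \frac{\sqrt{34}}{2250} \approx 0.0098529$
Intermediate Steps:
$h{\left(y,K \right)} = y + K y^{2}$ ($h{\left(y,K \right)} = y^{2} K + y = K y^{2} + y = y + K y^{2}$)
$Q{\left(E \right)} = E + \sqrt{222 + E}$
$\frac{1}{Q{\left(h{\left(4,5 \right)} \right)}} = \frac{1}{4 \left(1 + 5 \cdot 4\right) + \sqrt{222 + 4 \left(1 + 5 \cdot 4\right)}} = \frac{1}{4 \left(1 + 20\right) + \sqrt{222 + 4 \left(1 + 20\right)}} = \frac{1}{4 \cdot 21 + \sqrt{222 + 4 \cdot 21}} = \frac{1}{84 + \sqrt{222 + 84}} = \frac{1}{84 + \sqrt{306}} = \frac{1}{84 + 3 \sqrt{34}}$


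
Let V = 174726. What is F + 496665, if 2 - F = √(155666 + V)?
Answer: 496667 - 2*√82598 ≈ 4.9609e+5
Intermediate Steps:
F = 2 - 2*√82598 (F = 2 - √(155666 + 174726) = 2 - √330392 = 2 - 2*√82598 ≈ -572.80)
F + 496665 = (2 - 2*√82598) + 496665 = 496667 - 2*√82598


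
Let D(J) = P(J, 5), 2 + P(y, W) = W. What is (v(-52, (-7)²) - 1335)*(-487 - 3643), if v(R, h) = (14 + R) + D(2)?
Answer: 5658100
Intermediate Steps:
P(y, W) = -2 + W
D(J) = 3 (D(J) = -2 + 5 = 3)
v(R, h) = 17 + R (v(R, h) = (14 + R) + 3 = 17 + R)
(v(-52, (-7)²) - 1335)*(-487 - 3643) = ((17 - 52) - 1335)*(-487 - 3643) = (-35 - 1335)*(-4130) = -1370*(-4130) = 5658100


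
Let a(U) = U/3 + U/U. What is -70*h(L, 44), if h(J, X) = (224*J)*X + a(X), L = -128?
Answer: 264925990/3 ≈ 8.8309e+7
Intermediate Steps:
a(U) = 1 + U/3 (a(U) = U*(⅓) + 1 = U/3 + 1 = 1 + U/3)
h(J, X) = 1 + X/3 + 224*J*X (h(J, X) = (224*J)*X + (1 + X/3) = 224*J*X + (1 + X/3) = 1 + X/3 + 224*J*X)
-70*h(L, 44) = -70*(1 + (⅓)*44 + 224*(-128)*44) = -70*(1 + 44/3 - 1261568) = -70*(-3784657/3) = 264925990/3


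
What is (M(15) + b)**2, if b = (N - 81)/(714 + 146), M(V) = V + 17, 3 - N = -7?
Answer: 753447601/739600 ≈ 1018.7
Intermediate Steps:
N = 10 (N = 3 - 1*(-7) = 3 + 7 = 10)
M(V) = 17 + V
b = -71/860 (b = (10 - 81)/(714 + 146) = -71/860 ≈ -0.082558)
(M(15) + b)**2 = ((17 + 15) - 71/860)**2 = (32 - 71/860)**2 = (27449/860)**2 = 753447601/739600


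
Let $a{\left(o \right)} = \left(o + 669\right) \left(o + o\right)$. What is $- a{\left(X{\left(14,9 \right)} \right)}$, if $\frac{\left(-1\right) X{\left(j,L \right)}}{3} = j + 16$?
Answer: $104220$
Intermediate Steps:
$X{\left(j,L \right)} = -48 - 3 j$ ($X{\left(j,L \right)} = - 3 \left(j + 16\right) = - 3 \left(16 + j\right) = -48 - 3 j$)
$a{\left(o \right)} = 2 o \left(669 + o\right)$ ($a{\left(o \right)} = \left(669 + o\right) 2 o = 2 o \left(669 + o\right)$)
$- a{\left(X{\left(14,9 \right)} \right)} = - 2 \left(-48 - 42\right) \left(669 - 90\right) = - 2 \left(-90\right) \left(669 - 90\right) = - 2 \left(-90\right) 579 = \left(-1\right) \left(-104220\right) = 104220$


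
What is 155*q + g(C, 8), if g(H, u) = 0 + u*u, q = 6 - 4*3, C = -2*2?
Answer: -866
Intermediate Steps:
C = -4
q = -6 (q = 6 - 12 = -6)
g(H, u) = u**2 (g(H, u) = 0 + u**2 = u**2)
155*q + g(C, 8) = 155*(-6) + 8**2 = -930 + 64 = -866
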